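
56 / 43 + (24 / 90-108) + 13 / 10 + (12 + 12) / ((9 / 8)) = -83.80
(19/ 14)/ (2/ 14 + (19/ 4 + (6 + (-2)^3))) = 38/ 81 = 0.47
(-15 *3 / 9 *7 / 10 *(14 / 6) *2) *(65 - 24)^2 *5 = -411845 / 3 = -137281.67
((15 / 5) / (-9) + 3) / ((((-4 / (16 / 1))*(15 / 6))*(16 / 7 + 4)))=-112 / 165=-0.68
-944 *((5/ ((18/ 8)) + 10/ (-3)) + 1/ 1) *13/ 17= 12272/ 153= 80.21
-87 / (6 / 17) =-493 / 2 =-246.50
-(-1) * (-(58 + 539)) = -597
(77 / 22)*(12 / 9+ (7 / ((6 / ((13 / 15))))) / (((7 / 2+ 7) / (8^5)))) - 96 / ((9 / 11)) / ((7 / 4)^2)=72833686 / 6615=11010.38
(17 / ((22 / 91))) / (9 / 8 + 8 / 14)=43316 / 1045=41.45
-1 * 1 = -1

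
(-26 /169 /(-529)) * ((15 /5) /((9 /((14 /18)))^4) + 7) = 200889500 /98677433439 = 0.00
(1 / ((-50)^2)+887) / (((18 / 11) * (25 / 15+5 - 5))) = 8130837 / 25000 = 325.23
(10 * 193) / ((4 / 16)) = 7720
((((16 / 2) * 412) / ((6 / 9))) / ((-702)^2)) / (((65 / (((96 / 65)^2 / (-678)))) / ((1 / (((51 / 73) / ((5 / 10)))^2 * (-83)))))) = 281030144 / 91708308127375875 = 0.00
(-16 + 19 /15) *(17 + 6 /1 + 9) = -7072 /15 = -471.47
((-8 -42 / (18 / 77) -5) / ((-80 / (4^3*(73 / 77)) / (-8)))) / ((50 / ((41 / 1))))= -27679264 / 28875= -958.59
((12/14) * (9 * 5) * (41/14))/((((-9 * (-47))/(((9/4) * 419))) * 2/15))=1888.16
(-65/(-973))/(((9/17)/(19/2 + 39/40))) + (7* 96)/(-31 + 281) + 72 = 665617691/8757000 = 76.01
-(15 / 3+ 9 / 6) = -13 / 2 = -6.50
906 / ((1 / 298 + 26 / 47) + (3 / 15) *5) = 4229812 / 7267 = 582.06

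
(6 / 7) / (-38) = -3 / 133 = -0.02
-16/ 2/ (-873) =8/ 873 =0.01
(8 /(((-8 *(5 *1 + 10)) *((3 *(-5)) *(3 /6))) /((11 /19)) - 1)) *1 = 0.01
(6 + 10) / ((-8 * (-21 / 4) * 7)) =8 / 147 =0.05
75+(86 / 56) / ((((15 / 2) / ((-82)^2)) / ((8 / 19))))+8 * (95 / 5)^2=7067713 / 1995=3542.71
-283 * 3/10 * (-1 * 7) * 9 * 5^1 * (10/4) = 267435/4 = 66858.75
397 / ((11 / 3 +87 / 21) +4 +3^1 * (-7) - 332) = -8337 / 7165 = -1.16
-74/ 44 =-37/ 22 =-1.68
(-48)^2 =2304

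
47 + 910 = 957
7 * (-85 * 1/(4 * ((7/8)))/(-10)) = 17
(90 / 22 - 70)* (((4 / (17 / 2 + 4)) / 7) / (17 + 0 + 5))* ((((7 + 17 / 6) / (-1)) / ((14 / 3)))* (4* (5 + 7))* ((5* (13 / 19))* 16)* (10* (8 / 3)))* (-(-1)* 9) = 20499148800 / 112651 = 181970.41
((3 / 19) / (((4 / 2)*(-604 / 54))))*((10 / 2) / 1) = -405 / 11476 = -0.04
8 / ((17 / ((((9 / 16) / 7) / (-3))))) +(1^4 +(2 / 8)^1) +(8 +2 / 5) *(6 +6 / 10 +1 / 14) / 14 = 62359 / 11900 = 5.24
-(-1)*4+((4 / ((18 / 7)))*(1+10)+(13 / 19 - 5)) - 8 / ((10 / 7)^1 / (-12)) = 71816 / 855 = 84.00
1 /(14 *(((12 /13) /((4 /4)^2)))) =13 /168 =0.08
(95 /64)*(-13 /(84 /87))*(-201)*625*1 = 4499259375 /1792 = 2510747.42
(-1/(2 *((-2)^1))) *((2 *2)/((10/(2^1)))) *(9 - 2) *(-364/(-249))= 2548/1245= 2.05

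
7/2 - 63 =-119/2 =-59.50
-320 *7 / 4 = -560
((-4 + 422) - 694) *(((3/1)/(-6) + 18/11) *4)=-1254.55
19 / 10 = 1.90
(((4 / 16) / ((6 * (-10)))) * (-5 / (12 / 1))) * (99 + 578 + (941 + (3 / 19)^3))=11097889 / 3950784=2.81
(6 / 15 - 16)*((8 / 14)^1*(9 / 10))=-1404 / 175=-8.02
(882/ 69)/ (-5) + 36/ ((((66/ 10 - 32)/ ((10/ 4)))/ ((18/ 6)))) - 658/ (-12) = 3649517/ 87630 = 41.65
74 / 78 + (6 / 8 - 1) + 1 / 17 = 2009 / 2652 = 0.76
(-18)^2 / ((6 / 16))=864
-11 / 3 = -3.67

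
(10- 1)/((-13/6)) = -54/13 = -4.15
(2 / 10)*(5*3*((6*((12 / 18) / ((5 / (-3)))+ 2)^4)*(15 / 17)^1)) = 221184 / 2125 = 104.09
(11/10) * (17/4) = 187/40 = 4.68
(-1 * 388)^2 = 150544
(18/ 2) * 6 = 54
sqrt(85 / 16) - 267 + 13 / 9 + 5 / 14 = -33415 / 126 + sqrt(85) / 4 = -262.89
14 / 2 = 7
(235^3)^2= 168425239515625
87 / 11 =7.91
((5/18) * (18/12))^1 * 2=5/6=0.83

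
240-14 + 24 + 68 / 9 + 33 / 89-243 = 11956 / 801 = 14.93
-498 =-498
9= 9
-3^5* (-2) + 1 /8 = 3889 /8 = 486.12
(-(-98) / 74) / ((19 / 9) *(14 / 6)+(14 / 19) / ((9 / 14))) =3591 / 16465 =0.22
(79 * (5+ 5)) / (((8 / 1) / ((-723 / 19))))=-285585 / 76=-3757.70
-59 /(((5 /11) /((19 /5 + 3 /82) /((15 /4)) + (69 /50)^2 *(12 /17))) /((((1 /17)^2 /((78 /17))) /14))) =-0.02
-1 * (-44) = 44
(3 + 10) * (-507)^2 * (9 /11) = 30074733 /11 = 2734066.64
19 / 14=1.36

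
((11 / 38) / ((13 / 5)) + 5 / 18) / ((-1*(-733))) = 865 / 1629459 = 0.00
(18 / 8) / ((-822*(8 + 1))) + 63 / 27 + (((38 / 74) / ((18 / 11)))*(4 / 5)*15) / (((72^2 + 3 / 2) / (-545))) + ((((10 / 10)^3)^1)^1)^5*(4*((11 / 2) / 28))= 24048791147 / 8831860632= 2.72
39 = 39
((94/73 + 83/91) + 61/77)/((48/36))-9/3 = -55245/73073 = -0.76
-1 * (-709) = 709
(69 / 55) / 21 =23 / 385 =0.06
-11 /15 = -0.73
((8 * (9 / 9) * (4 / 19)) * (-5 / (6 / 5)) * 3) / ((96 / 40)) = -8.77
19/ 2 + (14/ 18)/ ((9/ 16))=1763/ 162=10.88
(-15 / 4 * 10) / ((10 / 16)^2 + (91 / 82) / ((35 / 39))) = -492000 / 21349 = -23.05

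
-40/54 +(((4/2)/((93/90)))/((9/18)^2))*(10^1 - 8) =12340/837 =14.74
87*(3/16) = 261/16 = 16.31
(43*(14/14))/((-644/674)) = -14491/322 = -45.00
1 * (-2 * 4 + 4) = -4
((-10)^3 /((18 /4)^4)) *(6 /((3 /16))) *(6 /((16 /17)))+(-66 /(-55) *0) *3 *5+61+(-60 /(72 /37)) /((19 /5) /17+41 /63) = -9661010927 /20479068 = -471.75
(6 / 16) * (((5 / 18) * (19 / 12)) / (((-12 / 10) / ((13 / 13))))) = -475 / 3456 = -0.14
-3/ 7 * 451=-1353/ 7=-193.29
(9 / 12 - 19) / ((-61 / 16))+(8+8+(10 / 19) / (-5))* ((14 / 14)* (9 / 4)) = 93995 / 2318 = 40.55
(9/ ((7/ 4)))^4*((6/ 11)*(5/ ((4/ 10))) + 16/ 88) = 1679616/ 343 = 4896.84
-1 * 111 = -111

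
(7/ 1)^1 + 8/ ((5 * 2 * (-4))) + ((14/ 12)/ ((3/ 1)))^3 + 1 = 229163/ 29160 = 7.86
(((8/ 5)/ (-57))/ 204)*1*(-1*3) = 2/ 4845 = 0.00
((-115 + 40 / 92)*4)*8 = -84320 / 23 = -3666.09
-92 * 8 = -736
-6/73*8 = -48/73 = -0.66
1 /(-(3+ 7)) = -0.10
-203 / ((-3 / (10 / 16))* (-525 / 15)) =-29 / 24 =-1.21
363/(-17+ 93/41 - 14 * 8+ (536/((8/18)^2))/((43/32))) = 213323/1112228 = 0.19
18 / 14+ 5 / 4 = 71 / 28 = 2.54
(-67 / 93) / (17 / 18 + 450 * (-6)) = 402 / 1506073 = 0.00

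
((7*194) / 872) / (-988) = -679 / 430768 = -0.00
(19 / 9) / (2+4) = 19 / 54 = 0.35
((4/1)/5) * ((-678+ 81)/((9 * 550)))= -398/4125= -0.10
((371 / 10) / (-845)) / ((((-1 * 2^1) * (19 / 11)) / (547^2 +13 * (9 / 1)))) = 32146037 / 8450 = 3804.26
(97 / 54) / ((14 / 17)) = 2.18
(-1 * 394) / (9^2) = -394 / 81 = -4.86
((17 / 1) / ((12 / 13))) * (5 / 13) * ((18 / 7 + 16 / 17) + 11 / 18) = 44165 / 1512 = 29.21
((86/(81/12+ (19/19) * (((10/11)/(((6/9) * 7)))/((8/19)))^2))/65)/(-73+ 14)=-32633216/10134190755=-0.00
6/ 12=1/ 2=0.50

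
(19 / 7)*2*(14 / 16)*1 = 19 / 4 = 4.75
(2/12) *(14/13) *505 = 3535/39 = 90.64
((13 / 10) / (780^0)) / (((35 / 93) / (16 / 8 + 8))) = 1209 / 35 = 34.54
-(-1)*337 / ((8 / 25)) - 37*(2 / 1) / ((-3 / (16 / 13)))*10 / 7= 2394745 / 2184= 1096.49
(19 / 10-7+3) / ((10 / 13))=-273 / 100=-2.73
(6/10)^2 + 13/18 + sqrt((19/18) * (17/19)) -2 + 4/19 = -6047/8550 + sqrt(34)/6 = 0.26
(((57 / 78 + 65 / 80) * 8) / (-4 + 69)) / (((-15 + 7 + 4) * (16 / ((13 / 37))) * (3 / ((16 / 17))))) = -107 / 327080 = -0.00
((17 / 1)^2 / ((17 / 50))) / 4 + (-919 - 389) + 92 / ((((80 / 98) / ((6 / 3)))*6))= -15869 / 15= -1057.93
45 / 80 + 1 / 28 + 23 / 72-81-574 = -659315 / 1008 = -654.08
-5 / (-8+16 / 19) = 95 / 136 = 0.70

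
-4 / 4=-1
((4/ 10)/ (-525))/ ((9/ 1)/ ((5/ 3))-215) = 1/ 275100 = 0.00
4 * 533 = 2132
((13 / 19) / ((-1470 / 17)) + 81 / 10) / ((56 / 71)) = 4011713 / 391020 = 10.26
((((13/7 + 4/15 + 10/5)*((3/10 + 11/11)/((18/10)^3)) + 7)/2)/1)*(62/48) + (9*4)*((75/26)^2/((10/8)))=60791697569/248373216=244.76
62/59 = 1.05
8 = 8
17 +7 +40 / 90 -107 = -82.56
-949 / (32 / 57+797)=-4161 / 3497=-1.19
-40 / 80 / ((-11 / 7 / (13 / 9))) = 91 / 198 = 0.46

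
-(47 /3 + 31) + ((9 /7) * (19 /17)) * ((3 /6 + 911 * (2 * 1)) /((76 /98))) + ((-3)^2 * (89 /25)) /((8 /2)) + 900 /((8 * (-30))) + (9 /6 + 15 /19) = 323342519 /96900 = 3336.87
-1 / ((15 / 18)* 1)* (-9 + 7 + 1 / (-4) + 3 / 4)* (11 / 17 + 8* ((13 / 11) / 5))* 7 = 149499 / 4675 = 31.98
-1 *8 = -8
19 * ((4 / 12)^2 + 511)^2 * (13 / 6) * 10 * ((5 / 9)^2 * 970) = 633715550000000 / 19683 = 32196085454.45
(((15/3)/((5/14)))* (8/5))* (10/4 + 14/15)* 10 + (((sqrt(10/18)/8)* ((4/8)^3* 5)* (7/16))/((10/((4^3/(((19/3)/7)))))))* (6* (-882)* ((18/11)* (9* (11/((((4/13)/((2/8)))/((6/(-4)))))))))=11536/15 + 204788493* sqrt(5)/2432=189058.95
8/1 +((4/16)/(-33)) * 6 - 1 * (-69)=1693/22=76.95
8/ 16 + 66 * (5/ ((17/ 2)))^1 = 1337/ 34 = 39.32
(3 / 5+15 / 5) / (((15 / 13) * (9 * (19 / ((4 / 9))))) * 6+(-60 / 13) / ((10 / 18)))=52 / 38355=0.00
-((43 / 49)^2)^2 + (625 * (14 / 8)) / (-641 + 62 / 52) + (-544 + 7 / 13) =-545.76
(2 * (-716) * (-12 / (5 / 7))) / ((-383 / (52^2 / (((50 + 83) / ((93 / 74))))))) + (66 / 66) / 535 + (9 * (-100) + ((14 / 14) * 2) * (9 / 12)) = -721232652593 / 288096430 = -2503.44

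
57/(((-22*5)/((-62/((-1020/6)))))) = -1767/9350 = -0.19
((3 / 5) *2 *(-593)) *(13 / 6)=-7709 / 5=-1541.80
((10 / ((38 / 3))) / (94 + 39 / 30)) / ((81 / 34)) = 1700 / 488889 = 0.00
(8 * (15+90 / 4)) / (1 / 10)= 3000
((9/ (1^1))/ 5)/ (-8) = -9/ 40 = -0.22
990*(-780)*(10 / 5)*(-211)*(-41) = -13360604400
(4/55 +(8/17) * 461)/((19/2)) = 405816/17765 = 22.84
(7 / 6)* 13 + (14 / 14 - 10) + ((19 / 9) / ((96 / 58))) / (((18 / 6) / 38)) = 14465 / 648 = 22.32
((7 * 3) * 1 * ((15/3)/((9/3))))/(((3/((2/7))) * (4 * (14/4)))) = 5/21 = 0.24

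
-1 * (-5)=5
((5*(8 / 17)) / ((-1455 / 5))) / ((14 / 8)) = -160 / 34629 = -0.00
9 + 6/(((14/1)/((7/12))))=37/4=9.25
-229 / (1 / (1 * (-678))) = 155262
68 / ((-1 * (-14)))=34 / 7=4.86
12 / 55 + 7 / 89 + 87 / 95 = 1.21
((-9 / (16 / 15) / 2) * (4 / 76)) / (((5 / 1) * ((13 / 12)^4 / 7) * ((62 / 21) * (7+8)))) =-428652 / 84112145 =-0.01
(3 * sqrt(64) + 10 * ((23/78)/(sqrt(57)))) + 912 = 115 * sqrt(57)/2223 + 936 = 936.39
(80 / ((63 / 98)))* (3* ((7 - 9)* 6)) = -4480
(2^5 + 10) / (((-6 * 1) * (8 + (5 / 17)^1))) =-119 / 141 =-0.84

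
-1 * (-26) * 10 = 260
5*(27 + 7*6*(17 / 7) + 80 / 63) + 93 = 46894 / 63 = 744.35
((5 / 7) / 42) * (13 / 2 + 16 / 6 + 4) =0.22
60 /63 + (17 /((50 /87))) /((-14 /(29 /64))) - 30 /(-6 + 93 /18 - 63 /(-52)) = -629031707 /7929600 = -79.33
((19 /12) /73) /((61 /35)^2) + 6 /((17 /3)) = 59068403 /55413132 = 1.07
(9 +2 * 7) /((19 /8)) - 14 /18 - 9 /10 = 13691 /1710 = 8.01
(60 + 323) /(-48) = -383 /48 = -7.98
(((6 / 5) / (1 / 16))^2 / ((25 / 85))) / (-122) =-78336 / 7625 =-10.27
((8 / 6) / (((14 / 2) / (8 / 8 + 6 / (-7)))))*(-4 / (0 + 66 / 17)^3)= -9826 / 5282739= -0.00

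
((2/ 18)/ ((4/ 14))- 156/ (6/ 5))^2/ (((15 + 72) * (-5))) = -5442889/ 140940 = -38.62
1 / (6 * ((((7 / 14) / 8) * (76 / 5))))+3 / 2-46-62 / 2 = -8587 / 114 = -75.32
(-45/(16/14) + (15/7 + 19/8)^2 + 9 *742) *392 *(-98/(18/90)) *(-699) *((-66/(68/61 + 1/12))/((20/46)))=-99346721646819339/877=-113280184317923.99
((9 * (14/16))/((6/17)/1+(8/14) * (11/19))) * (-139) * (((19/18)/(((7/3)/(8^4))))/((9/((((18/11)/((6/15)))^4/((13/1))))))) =-1044738822960000/147127409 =-7100912.26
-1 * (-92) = 92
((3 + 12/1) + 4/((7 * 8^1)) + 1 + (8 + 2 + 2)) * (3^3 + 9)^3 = 1309700.57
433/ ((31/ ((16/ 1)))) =6928/ 31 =223.48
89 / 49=1.82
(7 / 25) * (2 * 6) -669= -665.64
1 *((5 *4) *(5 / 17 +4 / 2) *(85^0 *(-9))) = -7020 / 17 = -412.94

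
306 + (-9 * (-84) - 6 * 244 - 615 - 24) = -1041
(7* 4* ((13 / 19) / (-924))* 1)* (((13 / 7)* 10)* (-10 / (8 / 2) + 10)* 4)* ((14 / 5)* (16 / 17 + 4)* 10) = -5678400 / 3553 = -1598.20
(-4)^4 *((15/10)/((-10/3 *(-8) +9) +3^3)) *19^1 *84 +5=459883/47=9784.74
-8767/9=-974.11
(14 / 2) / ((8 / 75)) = 525 / 8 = 65.62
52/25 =2.08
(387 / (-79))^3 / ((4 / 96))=-1391054472 / 493039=-2821.39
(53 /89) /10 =53 /890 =0.06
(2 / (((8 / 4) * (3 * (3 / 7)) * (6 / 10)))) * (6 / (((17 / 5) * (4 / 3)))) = 175 / 102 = 1.72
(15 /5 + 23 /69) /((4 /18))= 15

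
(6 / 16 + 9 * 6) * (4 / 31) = 435 / 62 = 7.02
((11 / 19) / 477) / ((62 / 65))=715 / 561906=0.00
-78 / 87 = -26 / 29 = -0.90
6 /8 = 3 /4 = 0.75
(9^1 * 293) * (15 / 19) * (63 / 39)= 830655 / 247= 3362.98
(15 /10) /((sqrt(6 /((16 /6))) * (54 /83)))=83 /54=1.54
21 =21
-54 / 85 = -0.64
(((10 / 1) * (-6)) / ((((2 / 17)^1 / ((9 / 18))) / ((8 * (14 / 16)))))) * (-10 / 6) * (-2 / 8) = -2975 / 4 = -743.75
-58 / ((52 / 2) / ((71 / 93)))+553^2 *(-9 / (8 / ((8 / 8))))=-3327524201 / 9672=-344036.83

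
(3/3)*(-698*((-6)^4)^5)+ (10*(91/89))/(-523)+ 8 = -118787878422908717651190/46547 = -2551998591163957240.02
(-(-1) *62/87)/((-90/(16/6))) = -248/11745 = -0.02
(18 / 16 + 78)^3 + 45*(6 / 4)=253670697 / 512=495450.58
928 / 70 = 464 / 35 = 13.26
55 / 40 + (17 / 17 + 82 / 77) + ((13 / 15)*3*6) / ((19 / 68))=3468569 / 58520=59.27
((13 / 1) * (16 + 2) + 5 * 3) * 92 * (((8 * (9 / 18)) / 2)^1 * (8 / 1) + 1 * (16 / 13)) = 5131392 / 13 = 394722.46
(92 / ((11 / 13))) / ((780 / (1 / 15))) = 23 / 2475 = 0.01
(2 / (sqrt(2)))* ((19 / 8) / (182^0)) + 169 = 172.36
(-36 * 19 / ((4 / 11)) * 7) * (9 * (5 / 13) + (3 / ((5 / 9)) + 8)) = -14431032 / 65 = -222015.88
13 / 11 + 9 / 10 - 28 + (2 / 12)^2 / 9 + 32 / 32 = -443987 / 17820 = -24.92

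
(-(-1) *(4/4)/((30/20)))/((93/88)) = 0.63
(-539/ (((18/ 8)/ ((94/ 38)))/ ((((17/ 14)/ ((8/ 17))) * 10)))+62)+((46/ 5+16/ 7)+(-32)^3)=-574384261/ 11970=-47985.32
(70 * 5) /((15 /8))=560 /3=186.67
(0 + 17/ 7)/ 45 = 17/ 315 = 0.05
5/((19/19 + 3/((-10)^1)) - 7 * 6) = -50/413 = -0.12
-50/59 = -0.85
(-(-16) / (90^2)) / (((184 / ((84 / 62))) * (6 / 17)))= 119 / 2887650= 0.00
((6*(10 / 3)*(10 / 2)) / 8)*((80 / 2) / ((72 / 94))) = 5875 / 9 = 652.78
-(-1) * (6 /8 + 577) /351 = 2311 /1404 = 1.65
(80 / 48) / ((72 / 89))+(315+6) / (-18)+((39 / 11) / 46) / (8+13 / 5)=-45663403 / 2896344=-15.77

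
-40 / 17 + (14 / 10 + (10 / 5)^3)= 599 / 85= 7.05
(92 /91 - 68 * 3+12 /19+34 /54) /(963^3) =-9417259 /41690549447001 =-0.00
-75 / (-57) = 25 / 19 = 1.32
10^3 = 1000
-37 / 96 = -0.39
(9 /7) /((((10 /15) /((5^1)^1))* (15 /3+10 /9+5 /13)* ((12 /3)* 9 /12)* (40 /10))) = 1053 /8512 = 0.12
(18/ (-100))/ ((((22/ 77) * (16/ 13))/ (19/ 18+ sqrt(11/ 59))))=-1729/ 3200-819 * sqrt(649)/ 94400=-0.76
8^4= 4096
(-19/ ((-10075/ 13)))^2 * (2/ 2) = 361/ 600625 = 0.00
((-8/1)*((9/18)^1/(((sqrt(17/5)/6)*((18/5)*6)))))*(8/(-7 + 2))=16*sqrt(85)/153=0.96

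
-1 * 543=-543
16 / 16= 1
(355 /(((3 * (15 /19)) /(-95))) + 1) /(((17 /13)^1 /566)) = -6162733.78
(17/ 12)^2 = 289/ 144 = 2.01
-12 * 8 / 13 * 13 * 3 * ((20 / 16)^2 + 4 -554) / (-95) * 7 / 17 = -221130 / 323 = -684.61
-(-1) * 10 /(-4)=-5 /2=-2.50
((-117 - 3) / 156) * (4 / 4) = -10 / 13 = -0.77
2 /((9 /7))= 14 /9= 1.56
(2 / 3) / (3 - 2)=2 / 3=0.67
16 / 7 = 2.29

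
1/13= 0.08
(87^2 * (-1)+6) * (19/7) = -143697/7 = -20528.14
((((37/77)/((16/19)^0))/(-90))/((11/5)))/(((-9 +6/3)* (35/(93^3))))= 3306801/415030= 7.97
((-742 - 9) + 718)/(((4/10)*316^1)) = -165/632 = -0.26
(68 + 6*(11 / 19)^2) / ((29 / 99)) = 2502126 / 10469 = 239.00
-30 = -30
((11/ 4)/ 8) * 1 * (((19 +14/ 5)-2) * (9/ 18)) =1089/ 320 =3.40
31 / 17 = 1.82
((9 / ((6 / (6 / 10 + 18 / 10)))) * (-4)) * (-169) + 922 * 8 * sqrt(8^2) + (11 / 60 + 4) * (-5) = 3685241 / 60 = 61420.68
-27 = -27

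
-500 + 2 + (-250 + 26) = -722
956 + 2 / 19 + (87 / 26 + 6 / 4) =960.95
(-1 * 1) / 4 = -1 / 4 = -0.25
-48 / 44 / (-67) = 12 / 737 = 0.02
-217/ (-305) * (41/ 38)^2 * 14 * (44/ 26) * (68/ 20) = 477493093/ 7156825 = 66.72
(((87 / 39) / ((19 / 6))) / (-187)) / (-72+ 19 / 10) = 1740 / 32378489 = 0.00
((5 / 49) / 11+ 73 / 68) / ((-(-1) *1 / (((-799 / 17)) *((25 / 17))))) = -46632225 / 623084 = -74.84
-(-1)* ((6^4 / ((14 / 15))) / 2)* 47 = 228420 / 7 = 32631.43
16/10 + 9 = 53/5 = 10.60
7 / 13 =0.54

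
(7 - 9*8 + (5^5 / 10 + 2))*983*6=1471551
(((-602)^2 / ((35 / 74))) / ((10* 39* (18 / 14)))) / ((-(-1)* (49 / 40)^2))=17513728 / 17199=1018.30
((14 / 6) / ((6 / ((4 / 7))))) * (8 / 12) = 4 / 27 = 0.15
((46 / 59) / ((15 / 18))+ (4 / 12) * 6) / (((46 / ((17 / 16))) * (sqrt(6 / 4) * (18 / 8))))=7361 * sqrt(6) / 732780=0.02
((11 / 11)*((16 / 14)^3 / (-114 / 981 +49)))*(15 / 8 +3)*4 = 0.60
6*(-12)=-72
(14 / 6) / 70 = 1 / 30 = 0.03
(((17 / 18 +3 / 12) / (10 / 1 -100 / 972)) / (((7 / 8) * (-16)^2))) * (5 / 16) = 1161 / 6895616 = 0.00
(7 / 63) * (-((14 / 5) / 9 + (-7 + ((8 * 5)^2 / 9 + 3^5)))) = -18634 / 405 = -46.01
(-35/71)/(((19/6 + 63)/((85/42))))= -425/28187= -0.02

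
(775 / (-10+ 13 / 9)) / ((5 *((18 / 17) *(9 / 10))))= -13175 / 693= -19.01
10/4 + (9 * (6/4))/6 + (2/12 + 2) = 83/12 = 6.92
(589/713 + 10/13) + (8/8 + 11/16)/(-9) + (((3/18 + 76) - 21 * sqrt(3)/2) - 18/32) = 276319/3588 - 21 * sqrt(3)/2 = 58.83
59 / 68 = 0.87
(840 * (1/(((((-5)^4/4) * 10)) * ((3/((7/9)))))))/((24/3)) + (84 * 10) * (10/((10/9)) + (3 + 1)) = 61425098/5625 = 10920.02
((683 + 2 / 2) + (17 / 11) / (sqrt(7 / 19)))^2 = 23256 *sqrt(133) / 77 + 396279523 / 847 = 471345.62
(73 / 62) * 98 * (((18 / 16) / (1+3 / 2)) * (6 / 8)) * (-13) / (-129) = 3.92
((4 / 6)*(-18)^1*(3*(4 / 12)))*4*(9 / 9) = -48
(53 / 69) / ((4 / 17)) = 901 / 276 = 3.26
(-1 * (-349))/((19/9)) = 3141/19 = 165.32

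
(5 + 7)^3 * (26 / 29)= 44928 / 29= 1549.24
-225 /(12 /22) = -412.50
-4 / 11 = -0.36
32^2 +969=1993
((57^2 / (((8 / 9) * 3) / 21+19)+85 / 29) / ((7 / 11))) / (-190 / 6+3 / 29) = -99632742 / 11581255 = -8.60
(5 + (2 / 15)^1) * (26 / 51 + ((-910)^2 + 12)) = 3251997826 / 765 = 4250977.55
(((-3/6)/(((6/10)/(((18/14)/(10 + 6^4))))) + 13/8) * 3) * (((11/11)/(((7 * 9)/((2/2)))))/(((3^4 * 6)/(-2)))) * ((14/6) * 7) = -59393/11424888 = -0.01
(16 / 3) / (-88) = -2 / 33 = -0.06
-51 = -51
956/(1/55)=52580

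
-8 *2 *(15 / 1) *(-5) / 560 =15 / 7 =2.14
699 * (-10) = -6990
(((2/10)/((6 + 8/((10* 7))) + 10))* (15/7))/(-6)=-0.00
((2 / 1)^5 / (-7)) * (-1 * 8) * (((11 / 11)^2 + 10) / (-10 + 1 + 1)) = -50.29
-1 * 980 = -980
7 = 7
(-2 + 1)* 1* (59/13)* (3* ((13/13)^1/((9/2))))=-118/39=-3.03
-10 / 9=-1.11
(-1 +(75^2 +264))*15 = 88320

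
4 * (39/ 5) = 156/ 5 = 31.20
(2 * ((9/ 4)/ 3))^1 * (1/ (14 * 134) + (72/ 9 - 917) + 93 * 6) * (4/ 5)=-395085/ 938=-421.20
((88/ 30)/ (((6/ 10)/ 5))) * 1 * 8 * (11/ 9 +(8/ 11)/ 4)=22240/ 81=274.57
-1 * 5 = -5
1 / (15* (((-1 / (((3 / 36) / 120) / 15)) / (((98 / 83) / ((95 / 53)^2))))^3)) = -2607614922465721 / 7942156386681405015000000000000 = -0.00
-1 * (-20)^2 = -400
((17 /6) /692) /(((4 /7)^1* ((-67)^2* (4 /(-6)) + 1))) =-0.00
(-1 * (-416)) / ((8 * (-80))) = -0.65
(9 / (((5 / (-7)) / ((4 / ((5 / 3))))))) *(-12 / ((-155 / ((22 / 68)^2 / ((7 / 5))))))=-39204 / 223975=-0.18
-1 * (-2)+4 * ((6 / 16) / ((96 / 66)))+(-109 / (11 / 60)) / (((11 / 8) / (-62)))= 103814617 / 3872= 26811.63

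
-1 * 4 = -4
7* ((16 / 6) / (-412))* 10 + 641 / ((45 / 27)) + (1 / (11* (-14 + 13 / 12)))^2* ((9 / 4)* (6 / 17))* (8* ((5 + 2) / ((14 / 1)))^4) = 5866155235043 / 15270602325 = 384.15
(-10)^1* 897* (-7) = 62790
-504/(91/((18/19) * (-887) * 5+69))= 22888.13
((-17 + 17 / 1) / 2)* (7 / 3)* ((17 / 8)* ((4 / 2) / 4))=0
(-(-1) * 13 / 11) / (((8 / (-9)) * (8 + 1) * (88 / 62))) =-403 / 3872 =-0.10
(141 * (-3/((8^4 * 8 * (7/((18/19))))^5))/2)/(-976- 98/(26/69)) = 0.00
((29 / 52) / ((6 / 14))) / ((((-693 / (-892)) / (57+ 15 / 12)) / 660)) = 7534055 / 117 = 64393.63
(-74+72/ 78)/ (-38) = 25/ 13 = 1.92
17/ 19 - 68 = -1275/ 19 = -67.11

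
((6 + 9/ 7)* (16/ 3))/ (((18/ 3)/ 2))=272/ 21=12.95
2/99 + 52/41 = 5230/4059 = 1.29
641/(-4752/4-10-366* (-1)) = -641/832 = -0.77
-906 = -906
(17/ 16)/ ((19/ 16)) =17/ 19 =0.89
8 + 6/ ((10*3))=41/ 5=8.20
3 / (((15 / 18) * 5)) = 0.72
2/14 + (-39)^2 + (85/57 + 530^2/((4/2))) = 56647081/399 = 141972.63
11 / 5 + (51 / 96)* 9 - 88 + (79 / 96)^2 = -80.34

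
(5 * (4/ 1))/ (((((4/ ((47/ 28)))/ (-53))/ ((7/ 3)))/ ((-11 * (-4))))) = -137005/ 3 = -45668.33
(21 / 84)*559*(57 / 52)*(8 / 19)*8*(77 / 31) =39732 / 31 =1281.68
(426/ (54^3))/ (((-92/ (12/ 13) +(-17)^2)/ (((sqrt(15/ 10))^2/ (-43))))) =-1/ 2006208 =-0.00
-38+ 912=874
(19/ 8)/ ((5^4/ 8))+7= 4394/ 625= 7.03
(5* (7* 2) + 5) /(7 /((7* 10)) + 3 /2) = 375 /8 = 46.88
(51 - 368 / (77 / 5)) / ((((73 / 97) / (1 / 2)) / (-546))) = -7895121 / 803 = -9832.03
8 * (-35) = -280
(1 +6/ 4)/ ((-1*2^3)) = -5/ 16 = -0.31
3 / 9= 1 / 3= 0.33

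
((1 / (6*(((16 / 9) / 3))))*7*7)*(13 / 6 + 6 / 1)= 7203 / 64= 112.55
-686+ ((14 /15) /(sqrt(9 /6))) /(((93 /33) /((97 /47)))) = -686+ 14938 * sqrt(6) /65565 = -685.44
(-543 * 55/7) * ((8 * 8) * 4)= -7645440/7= -1092205.71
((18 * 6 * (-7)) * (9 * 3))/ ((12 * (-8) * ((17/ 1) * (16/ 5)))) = 8505/ 2176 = 3.91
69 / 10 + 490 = 4969 / 10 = 496.90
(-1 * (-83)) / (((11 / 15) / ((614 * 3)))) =2293290 / 11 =208480.91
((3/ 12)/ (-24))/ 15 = -1/ 1440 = -0.00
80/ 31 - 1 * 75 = -2245/ 31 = -72.42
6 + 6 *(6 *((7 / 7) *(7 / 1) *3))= 762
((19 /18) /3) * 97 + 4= 2059 /54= 38.13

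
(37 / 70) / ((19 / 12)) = 0.33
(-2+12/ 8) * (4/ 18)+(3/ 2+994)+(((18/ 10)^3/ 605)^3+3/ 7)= 54268328504137247239/ 54496261230468750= 995.82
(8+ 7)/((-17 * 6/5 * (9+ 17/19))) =-475/6392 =-0.07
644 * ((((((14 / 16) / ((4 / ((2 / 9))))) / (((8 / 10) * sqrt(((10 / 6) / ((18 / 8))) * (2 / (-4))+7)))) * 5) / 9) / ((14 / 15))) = 20125 * sqrt(537) / 51552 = 9.05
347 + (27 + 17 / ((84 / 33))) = 10659 / 28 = 380.68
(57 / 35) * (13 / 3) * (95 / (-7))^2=445835 / 343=1299.81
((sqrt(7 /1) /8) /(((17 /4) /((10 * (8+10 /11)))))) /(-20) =-49 * sqrt(7) /374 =-0.35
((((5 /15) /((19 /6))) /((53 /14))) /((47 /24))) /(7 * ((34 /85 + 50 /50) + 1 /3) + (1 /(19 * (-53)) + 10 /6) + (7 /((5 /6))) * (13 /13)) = 0.00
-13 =-13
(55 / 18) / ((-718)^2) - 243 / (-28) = 563725879 / 64956024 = 8.68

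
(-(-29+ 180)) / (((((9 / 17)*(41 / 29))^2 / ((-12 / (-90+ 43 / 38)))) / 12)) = -22313842592 / 51090633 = -436.75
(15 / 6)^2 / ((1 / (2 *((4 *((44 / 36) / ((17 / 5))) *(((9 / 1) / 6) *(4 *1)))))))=5500 / 51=107.84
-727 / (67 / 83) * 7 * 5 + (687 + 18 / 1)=-2064700 / 67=-30816.42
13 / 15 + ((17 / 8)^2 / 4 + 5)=26863 / 3840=7.00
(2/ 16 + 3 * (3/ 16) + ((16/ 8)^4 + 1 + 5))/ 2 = 363/ 32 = 11.34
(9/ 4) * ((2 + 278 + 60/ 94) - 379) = -41607/ 188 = -221.31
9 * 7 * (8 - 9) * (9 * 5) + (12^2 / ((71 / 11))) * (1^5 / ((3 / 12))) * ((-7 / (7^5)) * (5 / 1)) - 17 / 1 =-486214972 / 170471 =-2852.19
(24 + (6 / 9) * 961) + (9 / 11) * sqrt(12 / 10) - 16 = 9 * sqrt(30) / 55 + 1946 / 3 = 649.56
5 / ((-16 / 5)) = -25 / 16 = -1.56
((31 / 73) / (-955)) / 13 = -31 / 906295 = -0.00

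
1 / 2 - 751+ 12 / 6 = -1497 / 2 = -748.50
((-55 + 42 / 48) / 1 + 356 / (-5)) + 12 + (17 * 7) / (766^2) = -113.32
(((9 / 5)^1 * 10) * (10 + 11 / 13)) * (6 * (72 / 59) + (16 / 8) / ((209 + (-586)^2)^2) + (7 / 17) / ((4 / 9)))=550901813130532209 / 342098146615550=1610.36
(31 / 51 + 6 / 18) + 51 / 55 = 1747 / 935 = 1.87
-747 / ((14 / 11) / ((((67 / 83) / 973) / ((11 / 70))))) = -3015 / 973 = -3.10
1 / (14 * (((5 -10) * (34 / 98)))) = -7 / 170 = -0.04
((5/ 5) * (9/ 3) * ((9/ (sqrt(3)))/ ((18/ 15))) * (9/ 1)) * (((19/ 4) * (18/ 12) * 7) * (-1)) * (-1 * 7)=377055 * sqrt(3)/ 16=40817.40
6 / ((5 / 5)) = 6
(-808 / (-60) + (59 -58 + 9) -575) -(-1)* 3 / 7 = -57866 / 105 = -551.10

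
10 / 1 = 10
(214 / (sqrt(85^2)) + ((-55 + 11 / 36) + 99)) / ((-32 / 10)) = -143279 / 9792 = -14.63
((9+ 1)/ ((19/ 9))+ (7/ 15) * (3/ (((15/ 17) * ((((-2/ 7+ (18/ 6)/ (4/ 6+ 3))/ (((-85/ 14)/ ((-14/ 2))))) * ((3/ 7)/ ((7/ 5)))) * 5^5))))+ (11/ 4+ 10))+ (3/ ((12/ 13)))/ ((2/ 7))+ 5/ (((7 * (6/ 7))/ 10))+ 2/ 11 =1801724677681/ 48200625000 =37.38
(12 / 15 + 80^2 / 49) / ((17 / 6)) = 193176 / 4165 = 46.38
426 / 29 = 14.69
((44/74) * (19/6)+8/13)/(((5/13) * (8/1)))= 721/888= 0.81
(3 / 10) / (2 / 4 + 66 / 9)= 9 / 235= 0.04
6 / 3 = 2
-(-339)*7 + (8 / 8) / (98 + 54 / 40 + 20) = 5664371 / 2387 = 2373.01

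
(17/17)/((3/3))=1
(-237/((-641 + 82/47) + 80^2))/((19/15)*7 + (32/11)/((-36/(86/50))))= -5513805/1169715751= -0.00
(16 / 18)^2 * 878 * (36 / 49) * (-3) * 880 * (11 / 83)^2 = -23933296640 / 1012683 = -23633.55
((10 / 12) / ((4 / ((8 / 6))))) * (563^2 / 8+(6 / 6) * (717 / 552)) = 18226315 / 1656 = 11006.23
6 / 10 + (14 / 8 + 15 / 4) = 61 / 10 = 6.10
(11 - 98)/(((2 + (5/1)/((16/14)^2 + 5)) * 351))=-2987/33657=-0.09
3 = 3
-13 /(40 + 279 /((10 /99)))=-130 /28021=-0.00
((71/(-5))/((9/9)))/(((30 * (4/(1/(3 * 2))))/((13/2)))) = -923/7200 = -0.13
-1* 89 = -89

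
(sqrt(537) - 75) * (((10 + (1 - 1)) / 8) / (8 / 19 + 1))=-2375 / 36 + 95 * sqrt(537) / 108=-45.59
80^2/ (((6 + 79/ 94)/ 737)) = 443379200/ 643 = 689547.74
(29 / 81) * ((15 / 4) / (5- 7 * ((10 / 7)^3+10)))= -1421 / 90396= -0.02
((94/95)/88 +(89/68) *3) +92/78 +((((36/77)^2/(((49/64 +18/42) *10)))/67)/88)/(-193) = 5.12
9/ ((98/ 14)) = 9/ 7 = 1.29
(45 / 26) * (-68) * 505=-772650 / 13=-59434.62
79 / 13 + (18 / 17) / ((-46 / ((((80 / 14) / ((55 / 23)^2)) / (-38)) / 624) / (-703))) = 22747867 / 3743740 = 6.08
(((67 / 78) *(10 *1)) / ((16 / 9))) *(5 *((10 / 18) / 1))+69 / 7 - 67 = -190975 / 4368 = -43.72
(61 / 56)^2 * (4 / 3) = 1.58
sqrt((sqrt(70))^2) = sqrt(70) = 8.37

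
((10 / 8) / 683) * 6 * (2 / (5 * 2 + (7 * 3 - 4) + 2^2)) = 15 / 21173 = 0.00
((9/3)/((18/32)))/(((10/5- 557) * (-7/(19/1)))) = 304/11655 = 0.03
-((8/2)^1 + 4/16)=-17/4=-4.25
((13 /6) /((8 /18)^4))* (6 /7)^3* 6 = 2302911 /10976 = 209.81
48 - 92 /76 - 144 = -1847 /19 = -97.21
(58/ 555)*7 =406/ 555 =0.73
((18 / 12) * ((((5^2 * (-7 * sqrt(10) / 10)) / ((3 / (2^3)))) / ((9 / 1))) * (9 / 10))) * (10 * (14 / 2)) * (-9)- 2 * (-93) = 186 + 4410 * sqrt(10) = 14131.64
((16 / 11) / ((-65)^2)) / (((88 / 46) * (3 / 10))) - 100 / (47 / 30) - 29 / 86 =-79554966077 / 1239822870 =-64.17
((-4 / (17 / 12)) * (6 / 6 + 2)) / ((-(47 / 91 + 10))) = 4368 / 5423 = 0.81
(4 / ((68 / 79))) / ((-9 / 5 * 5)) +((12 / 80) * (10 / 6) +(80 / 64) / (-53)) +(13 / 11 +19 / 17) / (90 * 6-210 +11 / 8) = -66916631 / 236466549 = -0.28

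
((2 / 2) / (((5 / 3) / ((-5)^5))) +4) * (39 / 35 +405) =-26594394 / 35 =-759839.83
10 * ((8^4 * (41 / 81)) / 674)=839680 / 27297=30.76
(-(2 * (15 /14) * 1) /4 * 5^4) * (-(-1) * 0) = 0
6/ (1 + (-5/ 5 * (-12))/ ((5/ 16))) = 30/ 197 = 0.15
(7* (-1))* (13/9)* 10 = -910/9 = -101.11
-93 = -93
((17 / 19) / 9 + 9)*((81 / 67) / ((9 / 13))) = 20228 / 1273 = 15.89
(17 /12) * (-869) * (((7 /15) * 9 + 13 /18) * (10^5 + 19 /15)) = -605974249.65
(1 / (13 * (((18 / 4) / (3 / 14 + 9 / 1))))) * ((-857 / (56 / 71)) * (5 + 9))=-2616421 / 1092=-2395.99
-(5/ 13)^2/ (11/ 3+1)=-75/ 2366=-0.03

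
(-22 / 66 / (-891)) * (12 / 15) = 4 / 13365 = 0.00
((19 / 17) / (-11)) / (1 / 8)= -152 / 187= -0.81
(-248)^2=61504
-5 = -5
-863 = -863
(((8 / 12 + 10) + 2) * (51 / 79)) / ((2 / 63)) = 20349 / 79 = 257.58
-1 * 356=-356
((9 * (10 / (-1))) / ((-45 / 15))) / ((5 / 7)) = 42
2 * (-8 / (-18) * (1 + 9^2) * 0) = 0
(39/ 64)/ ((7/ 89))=3471/ 448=7.75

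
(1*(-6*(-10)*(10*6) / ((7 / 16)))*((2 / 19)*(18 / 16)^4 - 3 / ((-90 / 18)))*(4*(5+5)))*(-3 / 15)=-961335 / 19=-50596.58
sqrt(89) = 9.43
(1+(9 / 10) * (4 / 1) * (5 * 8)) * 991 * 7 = 1005865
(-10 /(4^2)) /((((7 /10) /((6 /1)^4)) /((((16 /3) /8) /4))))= -1350 /7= -192.86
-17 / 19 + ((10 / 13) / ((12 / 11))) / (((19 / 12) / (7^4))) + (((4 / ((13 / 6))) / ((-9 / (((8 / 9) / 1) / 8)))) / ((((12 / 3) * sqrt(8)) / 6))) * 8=263889 / 247- 8 * sqrt(2) / 117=1068.28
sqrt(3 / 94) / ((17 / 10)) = 5*sqrt(282) / 799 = 0.11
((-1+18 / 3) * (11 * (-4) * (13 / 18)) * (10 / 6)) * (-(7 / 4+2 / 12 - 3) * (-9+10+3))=-92950 / 81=-1147.53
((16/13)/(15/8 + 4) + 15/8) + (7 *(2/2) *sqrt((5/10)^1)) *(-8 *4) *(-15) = 10189/4888 + 1680 *sqrt(2) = 2377.96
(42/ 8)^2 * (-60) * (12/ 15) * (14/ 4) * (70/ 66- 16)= 1521891/ 22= 69176.86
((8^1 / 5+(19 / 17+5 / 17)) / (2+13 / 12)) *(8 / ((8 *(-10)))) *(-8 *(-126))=-98.46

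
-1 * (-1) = 1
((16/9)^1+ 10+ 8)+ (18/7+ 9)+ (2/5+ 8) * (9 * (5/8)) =19807/252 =78.60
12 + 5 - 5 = 12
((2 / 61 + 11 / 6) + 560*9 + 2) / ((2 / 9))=5538165 / 244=22697.40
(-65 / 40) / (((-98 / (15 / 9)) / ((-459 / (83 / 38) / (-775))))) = 37791 / 5043080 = 0.01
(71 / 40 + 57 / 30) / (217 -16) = 49 / 2680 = 0.02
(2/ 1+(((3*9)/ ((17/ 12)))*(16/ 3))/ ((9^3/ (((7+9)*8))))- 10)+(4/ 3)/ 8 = 9193/ 918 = 10.01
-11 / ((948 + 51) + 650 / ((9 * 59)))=-5841 / 531119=-0.01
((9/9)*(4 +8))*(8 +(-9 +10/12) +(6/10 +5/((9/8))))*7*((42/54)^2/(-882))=-3073/10935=-0.28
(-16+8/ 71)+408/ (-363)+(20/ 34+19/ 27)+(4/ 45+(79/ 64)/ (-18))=-39619542623/ 2523692160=-15.70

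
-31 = -31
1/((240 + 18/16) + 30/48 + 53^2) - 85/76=-1036951/927428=-1.12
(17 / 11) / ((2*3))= 17 / 66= 0.26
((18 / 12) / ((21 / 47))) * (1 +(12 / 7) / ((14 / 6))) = 3995 / 686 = 5.82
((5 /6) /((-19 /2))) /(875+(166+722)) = -5 /100491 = -0.00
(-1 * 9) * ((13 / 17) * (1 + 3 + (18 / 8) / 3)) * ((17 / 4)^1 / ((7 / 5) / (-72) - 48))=100035 / 34574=2.89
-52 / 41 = -1.27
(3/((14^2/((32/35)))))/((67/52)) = 1248/114905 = 0.01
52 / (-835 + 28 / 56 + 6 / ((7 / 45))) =-0.07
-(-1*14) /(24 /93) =217 /4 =54.25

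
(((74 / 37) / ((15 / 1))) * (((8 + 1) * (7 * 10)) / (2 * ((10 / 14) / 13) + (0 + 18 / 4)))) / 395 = 15288 / 331405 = 0.05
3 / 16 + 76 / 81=1459 / 1296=1.13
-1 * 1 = -1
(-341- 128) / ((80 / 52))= -6097 / 20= -304.85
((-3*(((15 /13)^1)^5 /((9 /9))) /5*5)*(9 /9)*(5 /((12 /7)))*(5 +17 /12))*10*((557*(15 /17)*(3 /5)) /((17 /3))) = -51295914140625 /858429416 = -59755.54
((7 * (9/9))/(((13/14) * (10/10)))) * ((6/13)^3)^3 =987614208/137858491849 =0.01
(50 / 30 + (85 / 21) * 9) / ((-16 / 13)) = -650 / 21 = -30.95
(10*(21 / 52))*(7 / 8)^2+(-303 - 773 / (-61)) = -29155595 / 101504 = -287.24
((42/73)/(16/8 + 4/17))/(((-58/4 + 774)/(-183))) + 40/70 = 153322/300979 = 0.51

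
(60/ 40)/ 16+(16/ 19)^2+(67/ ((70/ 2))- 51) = -19521711/ 404320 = -48.28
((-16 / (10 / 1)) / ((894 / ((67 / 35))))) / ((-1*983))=268 / 76895175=0.00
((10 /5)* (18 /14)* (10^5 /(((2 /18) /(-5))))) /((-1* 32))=2531250 /7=361607.14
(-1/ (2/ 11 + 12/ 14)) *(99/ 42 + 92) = -14531/ 160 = -90.82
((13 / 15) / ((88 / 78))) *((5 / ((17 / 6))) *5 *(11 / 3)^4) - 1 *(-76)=1194463 / 918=1301.16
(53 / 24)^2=2809 / 576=4.88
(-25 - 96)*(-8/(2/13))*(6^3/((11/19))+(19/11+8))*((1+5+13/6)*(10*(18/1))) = 3540777240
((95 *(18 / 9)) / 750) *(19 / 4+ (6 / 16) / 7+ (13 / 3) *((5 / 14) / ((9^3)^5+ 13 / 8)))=5051085965451652757 / 4150765223028156600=1.22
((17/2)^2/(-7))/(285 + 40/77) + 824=72459381/87940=823.96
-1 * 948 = -948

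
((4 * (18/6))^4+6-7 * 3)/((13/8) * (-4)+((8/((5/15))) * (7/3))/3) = 124326/73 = 1703.10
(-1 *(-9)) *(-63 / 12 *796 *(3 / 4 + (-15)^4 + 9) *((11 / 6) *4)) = -27931545873 / 2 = -13965772936.50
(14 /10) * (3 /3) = 7 /5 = 1.40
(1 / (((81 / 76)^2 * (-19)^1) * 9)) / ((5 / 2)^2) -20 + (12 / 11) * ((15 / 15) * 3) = -16.73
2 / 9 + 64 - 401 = -3031 / 9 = -336.78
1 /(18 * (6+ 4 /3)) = 1 /132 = 0.01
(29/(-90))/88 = -29/7920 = -0.00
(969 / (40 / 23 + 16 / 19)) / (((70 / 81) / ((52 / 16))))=148632003 / 105280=1411.78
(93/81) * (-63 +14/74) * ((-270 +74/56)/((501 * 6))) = 19356679/3002994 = 6.45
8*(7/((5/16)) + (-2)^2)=1056/5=211.20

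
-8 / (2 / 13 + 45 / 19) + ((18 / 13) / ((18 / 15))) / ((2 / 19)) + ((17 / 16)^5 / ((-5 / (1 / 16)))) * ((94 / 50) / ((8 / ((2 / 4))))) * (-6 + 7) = 2116391864837379 / 271757344768000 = 7.79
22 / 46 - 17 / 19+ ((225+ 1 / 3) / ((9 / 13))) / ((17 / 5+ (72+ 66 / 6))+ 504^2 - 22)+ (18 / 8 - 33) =-31.17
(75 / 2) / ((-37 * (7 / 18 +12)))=-675 / 8251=-0.08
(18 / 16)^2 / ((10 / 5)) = 81 / 128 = 0.63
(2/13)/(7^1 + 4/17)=34/1599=0.02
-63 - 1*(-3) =-60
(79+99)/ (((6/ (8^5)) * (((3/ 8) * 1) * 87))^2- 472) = -3058016714752/ 8108897641759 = -0.38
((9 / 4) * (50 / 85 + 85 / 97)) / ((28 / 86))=133515 / 13192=10.12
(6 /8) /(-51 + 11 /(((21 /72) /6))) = 7 /1636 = 0.00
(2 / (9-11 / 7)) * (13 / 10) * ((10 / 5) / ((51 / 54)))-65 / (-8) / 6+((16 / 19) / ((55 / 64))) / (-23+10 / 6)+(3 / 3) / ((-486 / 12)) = 46615991 / 23023440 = 2.02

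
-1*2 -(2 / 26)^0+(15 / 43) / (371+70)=-18958 / 6321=-3.00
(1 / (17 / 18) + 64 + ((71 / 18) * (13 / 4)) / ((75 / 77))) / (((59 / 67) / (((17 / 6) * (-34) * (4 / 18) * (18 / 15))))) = -8178711373 / 3584250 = -2281.85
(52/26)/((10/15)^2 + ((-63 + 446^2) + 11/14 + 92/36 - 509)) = 28/2776869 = 0.00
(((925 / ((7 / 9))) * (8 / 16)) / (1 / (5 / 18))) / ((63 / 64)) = 74000 / 441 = 167.80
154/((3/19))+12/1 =2962/3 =987.33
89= 89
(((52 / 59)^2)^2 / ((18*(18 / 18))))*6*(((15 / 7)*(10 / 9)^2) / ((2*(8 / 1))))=228488000 / 6870543687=0.03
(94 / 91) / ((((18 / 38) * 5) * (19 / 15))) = 94 / 273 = 0.34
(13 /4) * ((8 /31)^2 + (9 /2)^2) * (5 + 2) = 7106827 /15376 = 462.20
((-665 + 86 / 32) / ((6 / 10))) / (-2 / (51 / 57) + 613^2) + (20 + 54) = 4537879915 / 61325136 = 74.00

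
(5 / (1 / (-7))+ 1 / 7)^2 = 59536 / 49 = 1215.02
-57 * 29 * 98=-161994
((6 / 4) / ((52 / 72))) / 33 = 9 / 143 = 0.06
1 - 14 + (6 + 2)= -5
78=78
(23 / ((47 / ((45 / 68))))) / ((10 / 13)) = 0.42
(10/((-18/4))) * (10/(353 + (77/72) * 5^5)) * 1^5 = -1600/266041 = -0.01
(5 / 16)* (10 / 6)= 25 / 48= 0.52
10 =10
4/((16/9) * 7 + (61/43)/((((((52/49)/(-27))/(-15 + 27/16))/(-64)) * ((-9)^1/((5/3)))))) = 20124/28712173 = 0.00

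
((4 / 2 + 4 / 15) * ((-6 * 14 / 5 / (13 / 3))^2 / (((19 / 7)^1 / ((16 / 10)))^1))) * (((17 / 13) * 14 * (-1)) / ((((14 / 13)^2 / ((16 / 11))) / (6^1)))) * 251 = -1179268263936 / 1698125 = -694453.16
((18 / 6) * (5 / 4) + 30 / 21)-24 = -527 / 28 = -18.82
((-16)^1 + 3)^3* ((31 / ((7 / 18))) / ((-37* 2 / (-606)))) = -371455578 / 259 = -1434191.42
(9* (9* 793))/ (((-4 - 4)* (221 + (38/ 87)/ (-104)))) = -72647523/ 1999570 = -36.33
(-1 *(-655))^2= 429025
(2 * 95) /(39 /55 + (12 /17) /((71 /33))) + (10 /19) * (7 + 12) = 13301680 /68853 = 193.19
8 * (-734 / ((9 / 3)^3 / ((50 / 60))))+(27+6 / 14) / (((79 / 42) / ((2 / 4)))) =-1113064 / 6399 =-173.94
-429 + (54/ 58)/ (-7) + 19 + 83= -66408/ 203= -327.13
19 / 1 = 19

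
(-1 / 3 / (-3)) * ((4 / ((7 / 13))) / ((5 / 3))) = 52 / 105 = 0.50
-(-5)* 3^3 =135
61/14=4.36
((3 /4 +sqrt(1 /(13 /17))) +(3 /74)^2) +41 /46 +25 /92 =sqrt(221) /13 +241151 /125948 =3.06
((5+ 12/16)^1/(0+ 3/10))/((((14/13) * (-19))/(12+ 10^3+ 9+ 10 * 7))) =-1021.96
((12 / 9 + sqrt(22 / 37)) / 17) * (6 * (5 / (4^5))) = 15 * sqrt(814) / 322048 + 5 / 2176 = 0.00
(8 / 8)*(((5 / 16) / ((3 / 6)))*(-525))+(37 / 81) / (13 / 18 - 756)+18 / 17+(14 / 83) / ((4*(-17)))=-451729499917 / 1381143240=-327.07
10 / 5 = 2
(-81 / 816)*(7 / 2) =-189 / 544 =-0.35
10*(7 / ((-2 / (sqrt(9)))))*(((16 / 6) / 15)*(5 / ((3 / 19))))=-5320 / 9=-591.11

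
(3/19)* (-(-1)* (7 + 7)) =2.21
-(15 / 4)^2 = -225 / 16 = -14.06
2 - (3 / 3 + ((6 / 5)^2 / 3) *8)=-71 / 25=-2.84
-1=-1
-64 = -64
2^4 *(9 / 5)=144 / 5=28.80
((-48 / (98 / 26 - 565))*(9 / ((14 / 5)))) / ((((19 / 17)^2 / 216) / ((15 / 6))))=22823775 / 192052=118.84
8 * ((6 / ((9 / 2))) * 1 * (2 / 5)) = 64 / 15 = 4.27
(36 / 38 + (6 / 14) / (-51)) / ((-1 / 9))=-19107 / 2261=-8.45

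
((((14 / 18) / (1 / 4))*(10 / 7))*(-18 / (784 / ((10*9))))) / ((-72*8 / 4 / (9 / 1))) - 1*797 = -312199 / 392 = -796.43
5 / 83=0.06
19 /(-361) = -1 /19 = -0.05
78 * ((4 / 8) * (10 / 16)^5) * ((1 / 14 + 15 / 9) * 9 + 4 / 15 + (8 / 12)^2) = 83711875 / 1376256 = 60.83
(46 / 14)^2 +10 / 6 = 1832 / 147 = 12.46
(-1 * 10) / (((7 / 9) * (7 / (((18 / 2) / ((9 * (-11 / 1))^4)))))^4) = -10 / 11402691067376560882073268082881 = -0.00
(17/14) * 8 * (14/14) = 68/7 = 9.71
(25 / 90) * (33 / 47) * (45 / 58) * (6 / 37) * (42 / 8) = 51975 / 403448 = 0.13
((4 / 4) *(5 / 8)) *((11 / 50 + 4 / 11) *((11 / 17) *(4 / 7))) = 321 / 2380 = 0.13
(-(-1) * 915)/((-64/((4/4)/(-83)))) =915/5312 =0.17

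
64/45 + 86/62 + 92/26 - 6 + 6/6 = 24442/18135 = 1.35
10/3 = 3.33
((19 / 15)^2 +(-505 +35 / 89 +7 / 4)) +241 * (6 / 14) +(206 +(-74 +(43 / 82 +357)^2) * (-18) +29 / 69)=-49853383550677319 / 21678344100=-2299685.96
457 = 457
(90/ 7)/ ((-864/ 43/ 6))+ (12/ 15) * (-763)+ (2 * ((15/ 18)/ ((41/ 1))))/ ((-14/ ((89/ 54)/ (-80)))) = -4569350171/ 7439040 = -614.24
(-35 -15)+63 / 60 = -979 / 20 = -48.95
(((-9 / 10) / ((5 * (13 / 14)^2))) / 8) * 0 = 0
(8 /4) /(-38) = -1 /19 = -0.05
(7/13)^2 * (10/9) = 490/1521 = 0.32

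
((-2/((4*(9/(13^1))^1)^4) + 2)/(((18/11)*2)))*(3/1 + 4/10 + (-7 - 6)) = -3632321/629856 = -5.77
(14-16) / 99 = -2 / 99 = -0.02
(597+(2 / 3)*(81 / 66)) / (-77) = -6576 / 847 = -7.76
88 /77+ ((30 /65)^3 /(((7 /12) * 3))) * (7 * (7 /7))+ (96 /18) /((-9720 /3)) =28672402 /18685485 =1.53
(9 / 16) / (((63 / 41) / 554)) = 11357 / 56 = 202.80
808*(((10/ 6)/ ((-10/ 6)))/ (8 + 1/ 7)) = -5656/ 57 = -99.23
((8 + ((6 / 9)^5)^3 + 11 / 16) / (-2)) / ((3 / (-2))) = 1995022361 / 688747536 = 2.90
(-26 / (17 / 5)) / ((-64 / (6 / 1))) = 195 / 272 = 0.72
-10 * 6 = -60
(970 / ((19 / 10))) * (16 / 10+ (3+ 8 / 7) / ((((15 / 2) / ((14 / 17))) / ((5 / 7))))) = 6665840 / 6783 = 982.73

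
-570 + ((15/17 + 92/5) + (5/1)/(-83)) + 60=-3462438/7055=-490.78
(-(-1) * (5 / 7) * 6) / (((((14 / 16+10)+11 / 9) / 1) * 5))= 432 / 6097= 0.07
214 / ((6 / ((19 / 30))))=2033 / 90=22.59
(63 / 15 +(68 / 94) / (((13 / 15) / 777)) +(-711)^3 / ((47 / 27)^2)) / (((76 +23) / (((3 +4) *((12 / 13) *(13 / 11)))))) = -158958616333328 / 17373785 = -9149337.14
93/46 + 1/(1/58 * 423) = 2.16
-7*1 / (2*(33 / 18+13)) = -0.24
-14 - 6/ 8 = -59/ 4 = -14.75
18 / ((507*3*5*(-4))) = -1 / 1690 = -0.00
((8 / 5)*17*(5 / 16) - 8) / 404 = 1 / 808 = 0.00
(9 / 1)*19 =171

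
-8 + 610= 602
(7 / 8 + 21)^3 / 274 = 5359375 / 140288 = 38.20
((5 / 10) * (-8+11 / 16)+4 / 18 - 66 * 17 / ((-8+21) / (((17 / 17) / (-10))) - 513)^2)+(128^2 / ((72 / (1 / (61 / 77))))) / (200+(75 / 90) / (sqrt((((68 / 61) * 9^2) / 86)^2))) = -48348758320141483 / 24099582807053280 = -2.01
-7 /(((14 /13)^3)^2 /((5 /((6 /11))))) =-265474495 /6453888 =-41.13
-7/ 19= -0.37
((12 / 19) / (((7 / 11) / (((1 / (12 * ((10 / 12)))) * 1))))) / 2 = 33 / 665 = 0.05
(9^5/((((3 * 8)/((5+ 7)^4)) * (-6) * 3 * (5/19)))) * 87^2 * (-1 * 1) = 407610995472/5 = 81522199094.40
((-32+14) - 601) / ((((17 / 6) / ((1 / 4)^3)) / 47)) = -87279 / 544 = -160.44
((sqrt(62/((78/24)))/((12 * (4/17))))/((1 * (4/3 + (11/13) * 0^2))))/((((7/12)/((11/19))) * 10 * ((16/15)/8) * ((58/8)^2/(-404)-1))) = -113322 * sqrt(806)/4210115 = -0.76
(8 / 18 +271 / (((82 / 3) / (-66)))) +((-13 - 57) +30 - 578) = -469339 / 369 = -1271.92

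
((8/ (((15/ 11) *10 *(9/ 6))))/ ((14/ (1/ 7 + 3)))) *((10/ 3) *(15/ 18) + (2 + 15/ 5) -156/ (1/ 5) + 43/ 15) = -33513128/ 496125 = -67.55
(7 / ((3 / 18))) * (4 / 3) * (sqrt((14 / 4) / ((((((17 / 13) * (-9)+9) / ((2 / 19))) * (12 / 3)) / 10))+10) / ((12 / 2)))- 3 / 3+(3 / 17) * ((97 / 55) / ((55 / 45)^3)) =-1032346 / 1244485+805 * sqrt(38) / 171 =28.19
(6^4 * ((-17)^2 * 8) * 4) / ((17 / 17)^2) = 11985408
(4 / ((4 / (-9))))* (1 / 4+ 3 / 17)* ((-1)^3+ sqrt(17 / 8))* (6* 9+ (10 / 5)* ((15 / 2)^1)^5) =198422379 / 1088 - 198422379* sqrt(34) / 4352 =-83479.28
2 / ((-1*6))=-1 / 3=-0.33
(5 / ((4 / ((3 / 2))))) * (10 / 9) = 25 / 12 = 2.08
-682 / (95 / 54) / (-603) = 0.64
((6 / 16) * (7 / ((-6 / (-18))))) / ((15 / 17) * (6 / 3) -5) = -1071 / 440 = -2.43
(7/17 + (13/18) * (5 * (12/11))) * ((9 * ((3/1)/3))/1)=7323/187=39.16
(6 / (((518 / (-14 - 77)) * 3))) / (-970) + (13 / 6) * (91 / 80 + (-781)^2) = 758906758857 / 574240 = 1321584.63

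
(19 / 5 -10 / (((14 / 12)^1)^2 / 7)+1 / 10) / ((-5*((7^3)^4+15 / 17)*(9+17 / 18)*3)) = 169677 / 7370831467182400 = 0.00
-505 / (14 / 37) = -18685 / 14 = -1334.64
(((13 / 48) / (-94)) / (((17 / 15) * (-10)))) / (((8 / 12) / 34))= 39 / 3008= 0.01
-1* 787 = -787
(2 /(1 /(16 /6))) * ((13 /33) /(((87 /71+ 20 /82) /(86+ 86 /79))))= 320442880 /2573109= 124.54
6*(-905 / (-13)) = 5430 / 13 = 417.69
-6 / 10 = -3 / 5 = -0.60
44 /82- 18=-716 /41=-17.46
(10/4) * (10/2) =25/2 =12.50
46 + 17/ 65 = 3007/ 65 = 46.26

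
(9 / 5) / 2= 9 / 10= 0.90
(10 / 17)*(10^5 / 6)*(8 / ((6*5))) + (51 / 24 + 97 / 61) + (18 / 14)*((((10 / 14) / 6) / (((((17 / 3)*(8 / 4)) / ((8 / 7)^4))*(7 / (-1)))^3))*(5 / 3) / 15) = 13141987581699884550987707 / 5019677037242497976472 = 2618.09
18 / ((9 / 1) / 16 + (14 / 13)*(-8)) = -3744 / 1675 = -2.24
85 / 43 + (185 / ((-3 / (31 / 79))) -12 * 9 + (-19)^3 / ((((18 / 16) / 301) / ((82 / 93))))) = -4601099599040 / 2843289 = -1618231.42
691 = 691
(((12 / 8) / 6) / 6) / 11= 0.00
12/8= 3/2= 1.50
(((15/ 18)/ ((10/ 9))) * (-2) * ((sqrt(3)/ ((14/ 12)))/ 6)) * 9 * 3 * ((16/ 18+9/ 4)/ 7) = -4.49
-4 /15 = -0.27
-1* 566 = -566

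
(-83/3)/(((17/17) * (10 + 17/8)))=-664/291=-2.28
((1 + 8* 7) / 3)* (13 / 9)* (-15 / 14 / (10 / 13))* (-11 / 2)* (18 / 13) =8151 / 28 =291.11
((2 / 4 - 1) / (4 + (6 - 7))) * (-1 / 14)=1 / 84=0.01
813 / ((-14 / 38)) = -15447 / 7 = -2206.71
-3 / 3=-1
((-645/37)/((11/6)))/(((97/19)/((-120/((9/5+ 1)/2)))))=44118000/276353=159.64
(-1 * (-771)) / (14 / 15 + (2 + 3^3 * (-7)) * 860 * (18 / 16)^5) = -94740480 / 35610860987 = -0.00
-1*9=-9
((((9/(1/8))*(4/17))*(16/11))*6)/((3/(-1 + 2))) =9216/187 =49.28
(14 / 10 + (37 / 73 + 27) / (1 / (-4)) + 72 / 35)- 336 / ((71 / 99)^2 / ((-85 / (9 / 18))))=1429001022833 / 12879755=110949.39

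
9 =9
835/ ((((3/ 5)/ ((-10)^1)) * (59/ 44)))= -1837000/ 177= -10378.53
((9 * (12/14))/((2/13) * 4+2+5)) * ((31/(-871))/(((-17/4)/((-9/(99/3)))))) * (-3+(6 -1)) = -4464/964733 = -0.00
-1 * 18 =-18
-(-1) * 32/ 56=4/ 7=0.57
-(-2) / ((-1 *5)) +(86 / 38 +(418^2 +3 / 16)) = 265583597 / 1520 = 174726.05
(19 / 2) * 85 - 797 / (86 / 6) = 64663 / 86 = 751.90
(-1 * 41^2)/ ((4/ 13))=-21853/ 4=-5463.25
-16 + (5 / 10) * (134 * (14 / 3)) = 890 / 3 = 296.67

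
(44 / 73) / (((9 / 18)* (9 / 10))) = 880 / 657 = 1.34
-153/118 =-1.30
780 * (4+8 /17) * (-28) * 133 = -220758720 /17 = -12985807.06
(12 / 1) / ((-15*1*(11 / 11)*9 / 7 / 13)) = -364 / 45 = -8.09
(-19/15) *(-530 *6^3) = 145008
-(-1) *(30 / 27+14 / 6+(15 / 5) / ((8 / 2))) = 151 / 36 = 4.19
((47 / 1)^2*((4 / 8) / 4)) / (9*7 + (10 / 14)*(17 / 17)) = 15463 / 3568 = 4.33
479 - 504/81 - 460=115/9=12.78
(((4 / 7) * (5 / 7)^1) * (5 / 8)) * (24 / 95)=60 / 931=0.06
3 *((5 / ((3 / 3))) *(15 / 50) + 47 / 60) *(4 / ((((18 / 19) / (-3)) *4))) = -2603 / 120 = -21.69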